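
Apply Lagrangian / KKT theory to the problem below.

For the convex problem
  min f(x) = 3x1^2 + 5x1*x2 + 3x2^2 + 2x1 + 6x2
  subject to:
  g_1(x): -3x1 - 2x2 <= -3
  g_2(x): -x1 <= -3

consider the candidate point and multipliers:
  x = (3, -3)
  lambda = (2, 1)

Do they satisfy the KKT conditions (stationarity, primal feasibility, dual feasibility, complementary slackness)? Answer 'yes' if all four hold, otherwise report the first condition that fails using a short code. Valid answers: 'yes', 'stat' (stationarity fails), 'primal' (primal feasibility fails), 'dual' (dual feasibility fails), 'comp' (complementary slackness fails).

Gradient of f: grad f(x) = Q x + c = (5, 3)
Constraint values g_i(x) = a_i^T x - b_i:
  g_1((3, -3)) = 0
  g_2((3, -3)) = 0
Stationarity residual: grad f(x) + sum_i lambda_i a_i = (-2, -1)
  -> stationarity FAILS
Primal feasibility (all g_i <= 0): OK
Dual feasibility (all lambda_i >= 0): OK
Complementary slackness (lambda_i * g_i(x) = 0 for all i): OK

Verdict: the first failing condition is stationarity -> stat.

stat


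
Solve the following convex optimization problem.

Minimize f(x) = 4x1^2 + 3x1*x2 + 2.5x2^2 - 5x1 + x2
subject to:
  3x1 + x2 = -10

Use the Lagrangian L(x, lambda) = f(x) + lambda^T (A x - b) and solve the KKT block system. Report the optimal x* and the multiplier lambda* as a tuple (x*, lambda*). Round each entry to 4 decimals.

Form the Lagrangian:
  L(x, lambda) = (1/2) x^T Q x + c^T x + lambda^T (A x - b)
Stationarity (grad_x L = 0): Q x + c + A^T lambda = 0.
Primal feasibility: A x = b.

This gives the KKT block system:
  [ Q   A^T ] [ x     ]   [-c ]
  [ A    0  ] [ lambda ] = [ b ]

Solving the linear system:
  x*      = (-3.2, -0.4)
  lambda* = (10.6)
  f(x*)   = 60.8

x* = (-3.2, -0.4), lambda* = (10.6)


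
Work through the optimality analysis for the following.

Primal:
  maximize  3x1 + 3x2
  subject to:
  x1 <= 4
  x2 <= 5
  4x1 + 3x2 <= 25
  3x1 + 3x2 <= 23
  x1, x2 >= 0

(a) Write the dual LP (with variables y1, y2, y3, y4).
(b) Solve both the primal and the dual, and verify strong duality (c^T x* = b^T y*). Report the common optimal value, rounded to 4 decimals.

The standard primal-dual pair for 'max c^T x s.t. A x <= b, x >= 0' is:
  Dual:  min b^T y  s.t.  A^T y >= c,  y >= 0.

So the dual LP is:
  minimize  4y1 + 5y2 + 25y3 + 23y4
  subject to:
    y1 + 4y3 + 3y4 >= 3
    y2 + 3y3 + 3y4 >= 3
    y1, y2, y3, y4 >= 0

Solving the primal: x* = (2.5, 5).
  primal value c^T x* = 22.5.
Solving the dual: y* = (0, 0.75, 0.75, 0).
  dual value b^T y* = 22.5.
Strong duality: c^T x* = b^T y*. Confirmed.

22.5


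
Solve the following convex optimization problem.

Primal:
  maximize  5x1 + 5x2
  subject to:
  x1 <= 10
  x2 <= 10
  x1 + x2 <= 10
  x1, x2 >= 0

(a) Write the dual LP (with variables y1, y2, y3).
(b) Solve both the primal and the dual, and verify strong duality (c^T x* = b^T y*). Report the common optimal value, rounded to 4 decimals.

The standard primal-dual pair for 'max c^T x s.t. A x <= b, x >= 0' is:
  Dual:  min b^T y  s.t.  A^T y >= c,  y >= 0.

So the dual LP is:
  minimize  10y1 + 10y2 + 10y3
  subject to:
    y1 + y3 >= 5
    y2 + y3 >= 5
    y1, y2, y3 >= 0

Solving the primal: x* = (0, 10).
  primal value c^T x* = 50.
Solving the dual: y* = (0, 0, 5).
  dual value b^T y* = 50.
Strong duality: c^T x* = b^T y*. Confirmed.

50


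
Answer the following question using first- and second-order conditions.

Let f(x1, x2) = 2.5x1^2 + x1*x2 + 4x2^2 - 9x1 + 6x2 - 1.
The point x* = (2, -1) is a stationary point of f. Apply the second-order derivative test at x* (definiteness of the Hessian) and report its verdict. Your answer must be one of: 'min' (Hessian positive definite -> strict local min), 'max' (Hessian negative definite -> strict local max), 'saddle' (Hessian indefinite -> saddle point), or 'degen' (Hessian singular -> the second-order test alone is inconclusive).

Compute the Hessian H = grad^2 f:
  H = [[5, 1], [1, 8]]
Verify stationarity: grad f(x*) = H x* + g = (0, 0).
Eigenvalues of H: 4.6972, 8.3028.
Both eigenvalues > 0, so H is positive definite -> x* is a strict local min.

min


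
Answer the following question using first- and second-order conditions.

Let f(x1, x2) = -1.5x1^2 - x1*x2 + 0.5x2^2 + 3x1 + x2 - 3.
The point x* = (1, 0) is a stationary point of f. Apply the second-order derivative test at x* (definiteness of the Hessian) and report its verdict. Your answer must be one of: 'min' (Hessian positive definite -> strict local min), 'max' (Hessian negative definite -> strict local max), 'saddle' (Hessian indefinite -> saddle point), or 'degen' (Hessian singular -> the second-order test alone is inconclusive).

Compute the Hessian H = grad^2 f:
  H = [[-3, -1], [-1, 1]]
Verify stationarity: grad f(x*) = H x* + g = (0, 0).
Eigenvalues of H: -3.2361, 1.2361.
Eigenvalues have mixed signs, so H is indefinite -> x* is a saddle point.

saddle


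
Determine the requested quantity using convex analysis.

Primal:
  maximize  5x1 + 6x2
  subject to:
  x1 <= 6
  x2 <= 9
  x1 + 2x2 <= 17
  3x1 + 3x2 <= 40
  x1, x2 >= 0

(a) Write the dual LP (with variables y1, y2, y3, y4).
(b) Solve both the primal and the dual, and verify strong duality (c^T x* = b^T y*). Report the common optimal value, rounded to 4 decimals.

The standard primal-dual pair for 'max c^T x s.t. A x <= b, x >= 0' is:
  Dual:  min b^T y  s.t.  A^T y >= c,  y >= 0.

So the dual LP is:
  minimize  6y1 + 9y2 + 17y3 + 40y4
  subject to:
    y1 + y3 + 3y4 >= 5
    y2 + 2y3 + 3y4 >= 6
    y1, y2, y3, y4 >= 0

Solving the primal: x* = (6, 5.5).
  primal value c^T x* = 63.
Solving the dual: y* = (2, 0, 3, 0).
  dual value b^T y* = 63.
Strong duality: c^T x* = b^T y*. Confirmed.

63


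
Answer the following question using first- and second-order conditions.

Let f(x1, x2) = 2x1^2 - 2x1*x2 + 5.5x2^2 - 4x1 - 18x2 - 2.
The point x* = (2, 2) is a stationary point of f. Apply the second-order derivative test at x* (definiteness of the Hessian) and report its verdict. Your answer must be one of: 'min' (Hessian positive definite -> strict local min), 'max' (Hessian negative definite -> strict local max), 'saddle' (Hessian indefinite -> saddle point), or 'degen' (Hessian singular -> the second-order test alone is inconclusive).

Compute the Hessian H = grad^2 f:
  H = [[4, -2], [-2, 11]]
Verify stationarity: grad f(x*) = H x* + g = (0, 0).
Eigenvalues of H: 3.4689, 11.5311.
Both eigenvalues > 0, so H is positive definite -> x* is a strict local min.

min


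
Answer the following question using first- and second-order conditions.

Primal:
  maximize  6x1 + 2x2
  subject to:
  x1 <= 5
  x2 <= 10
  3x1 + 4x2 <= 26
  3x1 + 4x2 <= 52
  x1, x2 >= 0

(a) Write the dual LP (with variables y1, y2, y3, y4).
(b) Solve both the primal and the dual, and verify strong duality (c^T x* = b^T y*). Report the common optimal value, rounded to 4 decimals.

The standard primal-dual pair for 'max c^T x s.t. A x <= b, x >= 0' is:
  Dual:  min b^T y  s.t.  A^T y >= c,  y >= 0.

So the dual LP is:
  minimize  5y1 + 10y2 + 26y3 + 52y4
  subject to:
    y1 + 3y3 + 3y4 >= 6
    y2 + 4y3 + 4y4 >= 2
    y1, y2, y3, y4 >= 0

Solving the primal: x* = (5, 2.75).
  primal value c^T x* = 35.5.
Solving the dual: y* = (4.5, 0, 0.5, 0).
  dual value b^T y* = 35.5.
Strong duality: c^T x* = b^T y*. Confirmed.

35.5


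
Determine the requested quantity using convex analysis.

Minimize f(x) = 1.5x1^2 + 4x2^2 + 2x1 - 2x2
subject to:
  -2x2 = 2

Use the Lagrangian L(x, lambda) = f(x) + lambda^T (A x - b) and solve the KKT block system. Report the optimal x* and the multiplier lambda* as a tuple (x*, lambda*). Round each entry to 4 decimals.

Form the Lagrangian:
  L(x, lambda) = (1/2) x^T Q x + c^T x + lambda^T (A x - b)
Stationarity (grad_x L = 0): Q x + c + A^T lambda = 0.
Primal feasibility: A x = b.

This gives the KKT block system:
  [ Q   A^T ] [ x     ]   [-c ]
  [ A    0  ] [ lambda ] = [ b ]

Solving the linear system:
  x*      = (-0.6667, -1)
  lambda* = (-5)
  f(x*)   = 5.3333

x* = (-0.6667, -1), lambda* = (-5)


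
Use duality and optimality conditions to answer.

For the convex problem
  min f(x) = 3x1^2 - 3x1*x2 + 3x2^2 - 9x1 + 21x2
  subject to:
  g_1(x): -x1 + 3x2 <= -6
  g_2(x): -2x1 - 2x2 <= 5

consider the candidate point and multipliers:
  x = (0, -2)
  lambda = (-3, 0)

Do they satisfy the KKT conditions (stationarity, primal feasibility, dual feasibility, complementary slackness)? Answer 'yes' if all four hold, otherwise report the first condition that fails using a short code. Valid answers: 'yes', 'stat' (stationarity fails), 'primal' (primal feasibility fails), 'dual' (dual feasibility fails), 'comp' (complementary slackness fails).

Gradient of f: grad f(x) = Q x + c = (-3, 9)
Constraint values g_i(x) = a_i^T x - b_i:
  g_1((0, -2)) = 0
  g_2((0, -2)) = -1
Stationarity residual: grad f(x) + sum_i lambda_i a_i = (0, 0)
  -> stationarity OK
Primal feasibility (all g_i <= 0): OK
Dual feasibility (all lambda_i >= 0): FAILS
Complementary slackness (lambda_i * g_i(x) = 0 for all i): OK

Verdict: the first failing condition is dual_feasibility -> dual.

dual


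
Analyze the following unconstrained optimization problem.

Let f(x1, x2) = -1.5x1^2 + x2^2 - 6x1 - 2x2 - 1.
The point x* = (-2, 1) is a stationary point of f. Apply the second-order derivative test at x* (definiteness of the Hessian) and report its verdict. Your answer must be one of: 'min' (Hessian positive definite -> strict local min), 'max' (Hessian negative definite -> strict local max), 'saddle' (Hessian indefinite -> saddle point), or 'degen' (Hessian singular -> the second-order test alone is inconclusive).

Compute the Hessian H = grad^2 f:
  H = [[-3, 0], [0, 2]]
Verify stationarity: grad f(x*) = H x* + g = (0, 0).
Eigenvalues of H: -3, 2.
Eigenvalues have mixed signs, so H is indefinite -> x* is a saddle point.

saddle


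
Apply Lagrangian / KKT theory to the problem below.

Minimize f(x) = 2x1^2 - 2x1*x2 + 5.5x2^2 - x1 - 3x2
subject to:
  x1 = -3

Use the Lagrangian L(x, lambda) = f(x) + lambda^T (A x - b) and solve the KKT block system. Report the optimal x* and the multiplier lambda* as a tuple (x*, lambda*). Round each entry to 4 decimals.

Form the Lagrangian:
  L(x, lambda) = (1/2) x^T Q x + c^T x + lambda^T (A x - b)
Stationarity (grad_x L = 0): Q x + c + A^T lambda = 0.
Primal feasibility: A x = b.

This gives the KKT block system:
  [ Q   A^T ] [ x     ]   [-c ]
  [ A    0  ] [ lambda ] = [ b ]

Solving the linear system:
  x*      = (-3, -0.2727)
  lambda* = (12.4545)
  f(x*)   = 20.5909

x* = (-3, -0.2727), lambda* = (12.4545)


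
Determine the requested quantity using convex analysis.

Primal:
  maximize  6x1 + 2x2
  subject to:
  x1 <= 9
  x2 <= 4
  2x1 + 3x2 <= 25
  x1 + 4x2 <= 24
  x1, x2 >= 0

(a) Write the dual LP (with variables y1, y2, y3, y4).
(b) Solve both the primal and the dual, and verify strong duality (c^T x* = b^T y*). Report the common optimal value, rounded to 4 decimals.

The standard primal-dual pair for 'max c^T x s.t. A x <= b, x >= 0' is:
  Dual:  min b^T y  s.t.  A^T y >= c,  y >= 0.

So the dual LP is:
  minimize  9y1 + 4y2 + 25y3 + 24y4
  subject to:
    y1 + 2y3 + y4 >= 6
    y2 + 3y3 + 4y4 >= 2
    y1, y2, y3, y4 >= 0

Solving the primal: x* = (9, 2.3333).
  primal value c^T x* = 58.6667.
Solving the dual: y* = (4.6667, 0, 0.6667, 0).
  dual value b^T y* = 58.6667.
Strong duality: c^T x* = b^T y*. Confirmed.

58.6667


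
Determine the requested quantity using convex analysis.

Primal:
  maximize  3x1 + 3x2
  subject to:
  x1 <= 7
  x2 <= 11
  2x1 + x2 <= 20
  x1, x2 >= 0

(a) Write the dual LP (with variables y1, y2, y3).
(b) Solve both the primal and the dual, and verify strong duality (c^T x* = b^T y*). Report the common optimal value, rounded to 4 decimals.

The standard primal-dual pair for 'max c^T x s.t. A x <= b, x >= 0' is:
  Dual:  min b^T y  s.t.  A^T y >= c,  y >= 0.

So the dual LP is:
  minimize  7y1 + 11y2 + 20y3
  subject to:
    y1 + 2y3 >= 3
    y2 + y3 >= 3
    y1, y2, y3 >= 0

Solving the primal: x* = (4.5, 11).
  primal value c^T x* = 46.5.
Solving the dual: y* = (0, 1.5, 1.5).
  dual value b^T y* = 46.5.
Strong duality: c^T x* = b^T y*. Confirmed.

46.5


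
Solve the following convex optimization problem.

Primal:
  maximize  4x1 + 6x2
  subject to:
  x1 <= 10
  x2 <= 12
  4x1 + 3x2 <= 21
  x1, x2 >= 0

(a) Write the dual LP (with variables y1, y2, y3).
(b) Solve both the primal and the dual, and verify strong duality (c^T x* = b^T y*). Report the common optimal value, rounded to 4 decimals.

The standard primal-dual pair for 'max c^T x s.t. A x <= b, x >= 0' is:
  Dual:  min b^T y  s.t.  A^T y >= c,  y >= 0.

So the dual LP is:
  minimize  10y1 + 12y2 + 21y3
  subject to:
    y1 + 4y3 >= 4
    y2 + 3y3 >= 6
    y1, y2, y3 >= 0

Solving the primal: x* = (0, 7).
  primal value c^T x* = 42.
Solving the dual: y* = (0, 0, 2).
  dual value b^T y* = 42.
Strong duality: c^T x* = b^T y*. Confirmed.

42


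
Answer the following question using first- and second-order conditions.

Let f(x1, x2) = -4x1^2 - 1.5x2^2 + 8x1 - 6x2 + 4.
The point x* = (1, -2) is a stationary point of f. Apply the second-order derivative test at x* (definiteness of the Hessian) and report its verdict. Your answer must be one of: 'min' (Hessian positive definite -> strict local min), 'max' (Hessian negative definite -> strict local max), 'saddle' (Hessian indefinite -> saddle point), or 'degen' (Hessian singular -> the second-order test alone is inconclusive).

Compute the Hessian H = grad^2 f:
  H = [[-8, 0], [0, -3]]
Verify stationarity: grad f(x*) = H x* + g = (0, 0).
Eigenvalues of H: -8, -3.
Both eigenvalues < 0, so H is negative definite -> x* is a strict local max.

max


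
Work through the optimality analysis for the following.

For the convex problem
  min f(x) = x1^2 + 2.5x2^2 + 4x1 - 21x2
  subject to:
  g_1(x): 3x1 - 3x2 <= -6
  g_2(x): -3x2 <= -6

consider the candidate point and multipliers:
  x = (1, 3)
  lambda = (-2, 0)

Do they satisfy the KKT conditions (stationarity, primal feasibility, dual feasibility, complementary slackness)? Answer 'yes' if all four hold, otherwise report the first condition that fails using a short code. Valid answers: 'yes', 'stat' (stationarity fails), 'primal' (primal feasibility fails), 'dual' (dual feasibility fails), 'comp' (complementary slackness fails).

Gradient of f: grad f(x) = Q x + c = (6, -6)
Constraint values g_i(x) = a_i^T x - b_i:
  g_1((1, 3)) = 0
  g_2((1, 3)) = -3
Stationarity residual: grad f(x) + sum_i lambda_i a_i = (0, 0)
  -> stationarity OK
Primal feasibility (all g_i <= 0): OK
Dual feasibility (all lambda_i >= 0): FAILS
Complementary slackness (lambda_i * g_i(x) = 0 for all i): OK

Verdict: the first failing condition is dual_feasibility -> dual.

dual


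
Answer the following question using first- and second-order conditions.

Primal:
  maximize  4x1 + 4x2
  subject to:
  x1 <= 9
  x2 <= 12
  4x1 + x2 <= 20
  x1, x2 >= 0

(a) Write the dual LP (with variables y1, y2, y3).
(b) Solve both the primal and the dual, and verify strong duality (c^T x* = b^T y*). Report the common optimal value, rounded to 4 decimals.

The standard primal-dual pair for 'max c^T x s.t. A x <= b, x >= 0' is:
  Dual:  min b^T y  s.t.  A^T y >= c,  y >= 0.

So the dual LP is:
  minimize  9y1 + 12y2 + 20y3
  subject to:
    y1 + 4y3 >= 4
    y2 + y3 >= 4
    y1, y2, y3 >= 0

Solving the primal: x* = (2, 12).
  primal value c^T x* = 56.
Solving the dual: y* = (0, 3, 1).
  dual value b^T y* = 56.
Strong duality: c^T x* = b^T y*. Confirmed.

56


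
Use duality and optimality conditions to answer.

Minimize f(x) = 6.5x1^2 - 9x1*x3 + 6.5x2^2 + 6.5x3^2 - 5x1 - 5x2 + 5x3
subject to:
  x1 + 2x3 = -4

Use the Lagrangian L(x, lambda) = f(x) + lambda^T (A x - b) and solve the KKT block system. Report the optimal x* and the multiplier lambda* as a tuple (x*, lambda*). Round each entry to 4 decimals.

Form the Lagrangian:
  L(x, lambda) = (1/2) x^T Q x + c^T x + lambda^T (A x - b)
Stationarity (grad_x L = 0): Q x + c + A^T lambda = 0.
Primal feasibility: A x = b.

This gives the KKT block system:
  [ Q   A^T ] [ x     ]   [-c ]
  [ A    0  ] [ lambda ] = [ b ]

Solving the linear system:
  x*      = (-0.9307, 0.3846, -1.5347)
  lambda* = (3.2871)
  f(x*)   = 4.1028

x* = (-0.9307, 0.3846, -1.5347), lambda* = (3.2871)


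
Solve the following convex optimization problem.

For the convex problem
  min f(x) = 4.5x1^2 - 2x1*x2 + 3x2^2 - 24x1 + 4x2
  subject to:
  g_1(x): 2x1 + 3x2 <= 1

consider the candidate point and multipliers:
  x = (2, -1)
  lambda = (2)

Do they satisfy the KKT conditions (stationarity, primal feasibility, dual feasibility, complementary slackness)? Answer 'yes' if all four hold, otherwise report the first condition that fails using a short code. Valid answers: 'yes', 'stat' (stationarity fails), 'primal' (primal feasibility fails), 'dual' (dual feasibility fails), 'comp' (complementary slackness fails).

Gradient of f: grad f(x) = Q x + c = (-4, -6)
Constraint values g_i(x) = a_i^T x - b_i:
  g_1((2, -1)) = 0
Stationarity residual: grad f(x) + sum_i lambda_i a_i = (0, 0)
  -> stationarity OK
Primal feasibility (all g_i <= 0): OK
Dual feasibility (all lambda_i >= 0): OK
Complementary slackness (lambda_i * g_i(x) = 0 for all i): OK

Verdict: yes, KKT holds.

yes


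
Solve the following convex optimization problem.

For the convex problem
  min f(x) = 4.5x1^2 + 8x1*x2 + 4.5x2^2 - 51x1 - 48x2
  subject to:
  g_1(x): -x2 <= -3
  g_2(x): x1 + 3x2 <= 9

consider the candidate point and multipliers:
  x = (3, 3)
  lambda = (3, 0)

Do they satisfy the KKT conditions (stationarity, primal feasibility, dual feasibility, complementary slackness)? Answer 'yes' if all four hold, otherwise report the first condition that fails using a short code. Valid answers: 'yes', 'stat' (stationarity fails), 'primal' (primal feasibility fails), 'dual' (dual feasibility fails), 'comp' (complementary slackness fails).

Gradient of f: grad f(x) = Q x + c = (0, 3)
Constraint values g_i(x) = a_i^T x - b_i:
  g_1((3, 3)) = 0
  g_2((3, 3)) = 3
Stationarity residual: grad f(x) + sum_i lambda_i a_i = (0, 0)
  -> stationarity OK
Primal feasibility (all g_i <= 0): FAILS
Dual feasibility (all lambda_i >= 0): OK
Complementary slackness (lambda_i * g_i(x) = 0 for all i): OK

Verdict: the first failing condition is primal_feasibility -> primal.

primal


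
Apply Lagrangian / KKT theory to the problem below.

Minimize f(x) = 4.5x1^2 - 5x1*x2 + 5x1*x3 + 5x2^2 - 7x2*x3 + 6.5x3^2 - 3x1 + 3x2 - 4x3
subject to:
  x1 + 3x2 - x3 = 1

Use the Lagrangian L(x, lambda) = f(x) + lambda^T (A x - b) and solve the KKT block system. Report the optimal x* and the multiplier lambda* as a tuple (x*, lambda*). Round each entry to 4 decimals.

Form the Lagrangian:
  L(x, lambda) = (1/2) x^T Q x + c^T x + lambda^T (A x - b)
Stationarity (grad_x L = 0): Q x + c + A^T lambda = 0.
Primal feasibility: A x = b.

This gives the KKT block system:
  [ Q   A^T ] [ x     ]   [-c ]
  [ A    0  ] [ lambda ] = [ b ]

Solving the linear system:
  x*      = (0.4215, 0.2741, 0.2437)
  lambda* = (-0.6423)
  f(x*)   = -0.3876

x* = (0.4215, 0.2741, 0.2437), lambda* = (-0.6423)


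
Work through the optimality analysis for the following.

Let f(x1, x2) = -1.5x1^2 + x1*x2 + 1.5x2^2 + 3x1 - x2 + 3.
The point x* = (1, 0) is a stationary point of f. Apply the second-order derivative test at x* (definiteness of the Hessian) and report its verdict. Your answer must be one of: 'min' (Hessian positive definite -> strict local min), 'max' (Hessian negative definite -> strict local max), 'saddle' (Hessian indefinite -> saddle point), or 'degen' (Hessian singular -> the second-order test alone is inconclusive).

Compute the Hessian H = grad^2 f:
  H = [[-3, 1], [1, 3]]
Verify stationarity: grad f(x*) = H x* + g = (0, 0).
Eigenvalues of H: -3.1623, 3.1623.
Eigenvalues have mixed signs, so H is indefinite -> x* is a saddle point.

saddle


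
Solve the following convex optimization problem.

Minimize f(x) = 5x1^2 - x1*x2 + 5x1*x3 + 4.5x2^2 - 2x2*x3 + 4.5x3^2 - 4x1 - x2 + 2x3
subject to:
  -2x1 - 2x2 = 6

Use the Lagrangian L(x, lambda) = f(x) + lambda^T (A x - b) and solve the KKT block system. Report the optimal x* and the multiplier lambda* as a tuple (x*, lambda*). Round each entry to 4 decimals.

Form the Lagrangian:
  L(x, lambda) = (1/2) x^T Q x + c^T x + lambda^T (A x - b)
Stationarity (grad_x L = 0): Q x + c + A^T lambda = 0.
Primal feasibility: A x = b.

This gives the KKT block system:
  [ Q   A^T ] [ x     ]   [-c ]
  [ A    0  ] [ lambda ] = [ b ]

Solving the linear system:
  x*      = (-1.3357, -1.6643, 0.15)
  lambda* = (-7.4714)
  f(x*)   = 26.0679

x* = (-1.3357, -1.6643, 0.15), lambda* = (-7.4714)


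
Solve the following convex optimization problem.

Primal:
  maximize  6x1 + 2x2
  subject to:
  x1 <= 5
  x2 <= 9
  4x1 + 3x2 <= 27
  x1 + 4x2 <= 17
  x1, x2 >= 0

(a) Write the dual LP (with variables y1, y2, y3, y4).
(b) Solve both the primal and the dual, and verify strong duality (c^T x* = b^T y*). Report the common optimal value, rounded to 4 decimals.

The standard primal-dual pair for 'max c^T x s.t. A x <= b, x >= 0' is:
  Dual:  min b^T y  s.t.  A^T y >= c,  y >= 0.

So the dual LP is:
  minimize  5y1 + 9y2 + 27y3 + 17y4
  subject to:
    y1 + 4y3 + y4 >= 6
    y2 + 3y3 + 4y4 >= 2
    y1, y2, y3, y4 >= 0

Solving the primal: x* = (5, 2.3333).
  primal value c^T x* = 34.6667.
Solving the dual: y* = (3.3333, 0, 0.6667, 0).
  dual value b^T y* = 34.6667.
Strong duality: c^T x* = b^T y*. Confirmed.

34.6667


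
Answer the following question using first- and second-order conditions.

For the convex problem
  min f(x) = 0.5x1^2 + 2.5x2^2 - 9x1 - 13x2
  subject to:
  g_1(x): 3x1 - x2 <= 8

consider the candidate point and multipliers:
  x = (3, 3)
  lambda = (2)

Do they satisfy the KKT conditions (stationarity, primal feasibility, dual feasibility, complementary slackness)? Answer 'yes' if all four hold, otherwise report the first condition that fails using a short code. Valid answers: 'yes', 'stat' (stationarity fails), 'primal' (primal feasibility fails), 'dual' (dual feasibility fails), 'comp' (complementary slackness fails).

Gradient of f: grad f(x) = Q x + c = (-6, 2)
Constraint values g_i(x) = a_i^T x - b_i:
  g_1((3, 3)) = -2
Stationarity residual: grad f(x) + sum_i lambda_i a_i = (0, 0)
  -> stationarity OK
Primal feasibility (all g_i <= 0): OK
Dual feasibility (all lambda_i >= 0): OK
Complementary slackness (lambda_i * g_i(x) = 0 for all i): FAILS

Verdict: the first failing condition is complementary_slackness -> comp.

comp


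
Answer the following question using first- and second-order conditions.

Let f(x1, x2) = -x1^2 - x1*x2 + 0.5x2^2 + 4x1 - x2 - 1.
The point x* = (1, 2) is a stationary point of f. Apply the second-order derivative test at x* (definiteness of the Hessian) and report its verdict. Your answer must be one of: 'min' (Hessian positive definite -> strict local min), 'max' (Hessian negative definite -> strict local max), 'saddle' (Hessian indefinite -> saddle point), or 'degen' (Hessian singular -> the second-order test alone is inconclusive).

Compute the Hessian H = grad^2 f:
  H = [[-2, -1], [-1, 1]]
Verify stationarity: grad f(x*) = H x* + g = (0, 0).
Eigenvalues of H: -2.3028, 1.3028.
Eigenvalues have mixed signs, so H is indefinite -> x* is a saddle point.

saddle


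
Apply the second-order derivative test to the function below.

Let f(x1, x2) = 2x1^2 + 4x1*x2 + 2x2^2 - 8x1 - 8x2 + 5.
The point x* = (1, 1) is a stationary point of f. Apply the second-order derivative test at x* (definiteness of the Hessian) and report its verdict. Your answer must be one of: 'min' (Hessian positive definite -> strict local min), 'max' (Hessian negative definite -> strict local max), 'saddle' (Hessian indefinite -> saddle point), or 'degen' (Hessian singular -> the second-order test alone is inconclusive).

Compute the Hessian H = grad^2 f:
  H = [[4, 4], [4, 4]]
Verify stationarity: grad f(x*) = H x* + g = (0, 0).
Eigenvalues of H: 0, 8.
H has a zero eigenvalue (singular; positive semidefinite but not definite), so H is neither positive definite, negative definite, nor indefinite. The second-order test alone is inconclusive -> degen.
(Indeed, f is constant along the null direction of H through x*, so x* is not a strict local extremum.)

degen


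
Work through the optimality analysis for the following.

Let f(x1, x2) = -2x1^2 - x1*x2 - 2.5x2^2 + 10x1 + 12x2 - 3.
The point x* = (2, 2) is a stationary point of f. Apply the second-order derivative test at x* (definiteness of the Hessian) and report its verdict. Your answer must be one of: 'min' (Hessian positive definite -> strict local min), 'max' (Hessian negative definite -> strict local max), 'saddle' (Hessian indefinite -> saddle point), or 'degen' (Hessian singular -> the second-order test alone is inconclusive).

Compute the Hessian H = grad^2 f:
  H = [[-4, -1], [-1, -5]]
Verify stationarity: grad f(x*) = H x* + g = (0, 0).
Eigenvalues of H: -5.618, -3.382.
Both eigenvalues < 0, so H is negative definite -> x* is a strict local max.

max


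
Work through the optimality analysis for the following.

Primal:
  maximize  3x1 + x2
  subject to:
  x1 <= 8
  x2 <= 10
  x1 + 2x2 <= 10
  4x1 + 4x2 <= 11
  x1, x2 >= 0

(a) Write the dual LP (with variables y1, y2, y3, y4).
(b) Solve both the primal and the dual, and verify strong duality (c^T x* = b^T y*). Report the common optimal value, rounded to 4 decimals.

The standard primal-dual pair for 'max c^T x s.t. A x <= b, x >= 0' is:
  Dual:  min b^T y  s.t.  A^T y >= c,  y >= 0.

So the dual LP is:
  minimize  8y1 + 10y2 + 10y3 + 11y4
  subject to:
    y1 + y3 + 4y4 >= 3
    y2 + 2y3 + 4y4 >= 1
    y1, y2, y3, y4 >= 0

Solving the primal: x* = (2.75, 0).
  primal value c^T x* = 8.25.
Solving the dual: y* = (0, 0, 0, 0.75).
  dual value b^T y* = 8.25.
Strong duality: c^T x* = b^T y*. Confirmed.

8.25


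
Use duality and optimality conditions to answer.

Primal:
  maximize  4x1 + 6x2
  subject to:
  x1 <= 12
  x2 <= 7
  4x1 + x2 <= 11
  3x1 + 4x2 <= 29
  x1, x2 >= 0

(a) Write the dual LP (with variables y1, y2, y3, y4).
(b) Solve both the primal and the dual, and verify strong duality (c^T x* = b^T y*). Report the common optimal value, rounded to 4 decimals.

The standard primal-dual pair for 'max c^T x s.t. A x <= b, x >= 0' is:
  Dual:  min b^T y  s.t.  A^T y >= c,  y >= 0.

So the dual LP is:
  minimize  12y1 + 7y2 + 11y3 + 29y4
  subject to:
    y1 + 4y3 + 3y4 >= 4
    y2 + y3 + 4y4 >= 6
    y1, y2, y3, y4 >= 0

Solving the primal: x* = (0.3333, 7).
  primal value c^T x* = 43.3333.
Solving the dual: y* = (0, 0.6667, 0, 1.3333).
  dual value b^T y* = 43.3333.
Strong duality: c^T x* = b^T y*. Confirmed.

43.3333


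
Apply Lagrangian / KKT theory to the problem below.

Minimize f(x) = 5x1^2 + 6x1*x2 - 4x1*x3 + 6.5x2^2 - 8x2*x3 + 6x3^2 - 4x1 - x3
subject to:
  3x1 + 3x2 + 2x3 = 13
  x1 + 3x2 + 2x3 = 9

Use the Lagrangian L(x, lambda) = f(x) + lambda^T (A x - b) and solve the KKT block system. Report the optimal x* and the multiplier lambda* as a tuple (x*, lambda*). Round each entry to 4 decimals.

Form the Lagrangian:
  L(x, lambda) = (1/2) x^T Q x + c^T x + lambda^T (A x - b)
Stationarity (grad_x L = 0): Q x + c + A^T lambda = 0.
Primal feasibility: A x = b.

This gives the KKT block system:
  [ Q   A^T ] [ x     ]   [-c ]
  [ A    0  ] [ lambda ] = [ b ]

Solving the linear system:
  x*      = (2, 1.0234, 1.9648)
  lambda* = (-5.543, 2.3477)
  f(x*)   = 20.4824

x* = (2, 1.0234, 1.9648), lambda* = (-5.543, 2.3477)


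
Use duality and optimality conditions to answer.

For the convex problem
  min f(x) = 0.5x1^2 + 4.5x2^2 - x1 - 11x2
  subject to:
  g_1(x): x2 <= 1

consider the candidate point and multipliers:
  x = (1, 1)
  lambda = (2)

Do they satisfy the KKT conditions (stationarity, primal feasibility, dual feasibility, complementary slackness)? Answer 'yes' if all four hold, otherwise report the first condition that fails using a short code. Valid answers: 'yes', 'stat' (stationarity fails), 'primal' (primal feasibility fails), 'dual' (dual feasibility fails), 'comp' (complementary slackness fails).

Gradient of f: grad f(x) = Q x + c = (0, -2)
Constraint values g_i(x) = a_i^T x - b_i:
  g_1((1, 1)) = 0
Stationarity residual: grad f(x) + sum_i lambda_i a_i = (0, 0)
  -> stationarity OK
Primal feasibility (all g_i <= 0): OK
Dual feasibility (all lambda_i >= 0): OK
Complementary slackness (lambda_i * g_i(x) = 0 for all i): OK

Verdict: yes, KKT holds.

yes


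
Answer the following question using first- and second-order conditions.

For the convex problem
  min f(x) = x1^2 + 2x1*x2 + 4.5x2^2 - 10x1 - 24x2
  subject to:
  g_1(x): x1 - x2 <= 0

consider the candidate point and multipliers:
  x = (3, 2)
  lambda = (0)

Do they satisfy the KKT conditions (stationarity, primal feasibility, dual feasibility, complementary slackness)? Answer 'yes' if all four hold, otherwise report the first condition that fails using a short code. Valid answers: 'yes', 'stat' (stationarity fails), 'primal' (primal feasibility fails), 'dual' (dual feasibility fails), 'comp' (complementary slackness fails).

Gradient of f: grad f(x) = Q x + c = (0, 0)
Constraint values g_i(x) = a_i^T x - b_i:
  g_1((3, 2)) = 1
Stationarity residual: grad f(x) + sum_i lambda_i a_i = (0, 0)
  -> stationarity OK
Primal feasibility (all g_i <= 0): FAILS
Dual feasibility (all lambda_i >= 0): OK
Complementary slackness (lambda_i * g_i(x) = 0 for all i): OK

Verdict: the first failing condition is primal_feasibility -> primal.

primal


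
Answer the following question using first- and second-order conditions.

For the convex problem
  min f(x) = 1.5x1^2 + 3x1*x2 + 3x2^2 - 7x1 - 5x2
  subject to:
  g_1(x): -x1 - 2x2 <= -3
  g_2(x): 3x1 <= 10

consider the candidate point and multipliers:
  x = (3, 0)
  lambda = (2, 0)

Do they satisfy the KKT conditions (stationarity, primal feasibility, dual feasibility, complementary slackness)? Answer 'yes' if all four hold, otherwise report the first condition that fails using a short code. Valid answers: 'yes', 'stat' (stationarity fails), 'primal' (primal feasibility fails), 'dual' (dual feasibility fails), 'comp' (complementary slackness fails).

Gradient of f: grad f(x) = Q x + c = (2, 4)
Constraint values g_i(x) = a_i^T x - b_i:
  g_1((3, 0)) = 0
  g_2((3, 0)) = -1
Stationarity residual: grad f(x) + sum_i lambda_i a_i = (0, 0)
  -> stationarity OK
Primal feasibility (all g_i <= 0): OK
Dual feasibility (all lambda_i >= 0): OK
Complementary slackness (lambda_i * g_i(x) = 0 for all i): OK

Verdict: yes, KKT holds.

yes


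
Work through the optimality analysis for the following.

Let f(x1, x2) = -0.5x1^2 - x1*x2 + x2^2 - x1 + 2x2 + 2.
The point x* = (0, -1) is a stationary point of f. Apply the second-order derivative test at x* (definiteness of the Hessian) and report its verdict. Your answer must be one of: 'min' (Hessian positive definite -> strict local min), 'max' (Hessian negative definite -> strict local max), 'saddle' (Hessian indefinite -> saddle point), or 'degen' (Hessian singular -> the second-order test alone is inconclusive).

Compute the Hessian H = grad^2 f:
  H = [[-1, -1], [-1, 2]]
Verify stationarity: grad f(x*) = H x* + g = (0, 0).
Eigenvalues of H: -1.3028, 2.3028.
Eigenvalues have mixed signs, so H is indefinite -> x* is a saddle point.

saddle


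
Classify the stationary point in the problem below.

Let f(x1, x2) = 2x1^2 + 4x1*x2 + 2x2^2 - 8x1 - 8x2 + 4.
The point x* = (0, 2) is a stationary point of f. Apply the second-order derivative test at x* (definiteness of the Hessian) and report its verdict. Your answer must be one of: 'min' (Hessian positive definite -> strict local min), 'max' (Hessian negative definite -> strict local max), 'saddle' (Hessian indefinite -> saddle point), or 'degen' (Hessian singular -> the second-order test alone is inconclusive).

Compute the Hessian H = grad^2 f:
  H = [[4, 4], [4, 4]]
Verify stationarity: grad f(x*) = H x* + g = (0, 0).
Eigenvalues of H: 0, 8.
H has a zero eigenvalue (singular; positive semidefinite but not definite), so H is neither positive definite, negative definite, nor indefinite. The second-order test alone is inconclusive -> degen.
(Indeed, f is constant along the null direction of H through x*, so x* is not a strict local extremum.)

degen


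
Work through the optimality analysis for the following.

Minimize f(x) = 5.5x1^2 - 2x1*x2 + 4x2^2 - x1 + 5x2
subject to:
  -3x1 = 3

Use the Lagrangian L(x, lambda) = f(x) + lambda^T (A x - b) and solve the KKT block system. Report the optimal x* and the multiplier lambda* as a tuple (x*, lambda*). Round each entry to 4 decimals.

Form the Lagrangian:
  L(x, lambda) = (1/2) x^T Q x + c^T x + lambda^T (A x - b)
Stationarity (grad_x L = 0): Q x + c + A^T lambda = 0.
Primal feasibility: A x = b.

This gives the KKT block system:
  [ Q   A^T ] [ x     ]   [-c ]
  [ A    0  ] [ lambda ] = [ b ]

Solving the linear system:
  x*      = (-1, -0.875)
  lambda* = (-3.4167)
  f(x*)   = 3.4375

x* = (-1, -0.875), lambda* = (-3.4167)


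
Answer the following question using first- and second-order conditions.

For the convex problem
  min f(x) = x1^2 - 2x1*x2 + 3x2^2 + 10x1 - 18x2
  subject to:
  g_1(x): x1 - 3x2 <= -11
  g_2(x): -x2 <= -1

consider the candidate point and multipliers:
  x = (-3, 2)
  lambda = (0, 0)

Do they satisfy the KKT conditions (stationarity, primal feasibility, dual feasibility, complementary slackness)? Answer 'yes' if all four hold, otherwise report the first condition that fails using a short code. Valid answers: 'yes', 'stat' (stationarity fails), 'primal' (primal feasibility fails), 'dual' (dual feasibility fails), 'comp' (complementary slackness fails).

Gradient of f: grad f(x) = Q x + c = (0, 0)
Constraint values g_i(x) = a_i^T x - b_i:
  g_1((-3, 2)) = 2
  g_2((-3, 2)) = -1
Stationarity residual: grad f(x) + sum_i lambda_i a_i = (0, 0)
  -> stationarity OK
Primal feasibility (all g_i <= 0): FAILS
Dual feasibility (all lambda_i >= 0): OK
Complementary slackness (lambda_i * g_i(x) = 0 for all i): OK

Verdict: the first failing condition is primal_feasibility -> primal.

primal


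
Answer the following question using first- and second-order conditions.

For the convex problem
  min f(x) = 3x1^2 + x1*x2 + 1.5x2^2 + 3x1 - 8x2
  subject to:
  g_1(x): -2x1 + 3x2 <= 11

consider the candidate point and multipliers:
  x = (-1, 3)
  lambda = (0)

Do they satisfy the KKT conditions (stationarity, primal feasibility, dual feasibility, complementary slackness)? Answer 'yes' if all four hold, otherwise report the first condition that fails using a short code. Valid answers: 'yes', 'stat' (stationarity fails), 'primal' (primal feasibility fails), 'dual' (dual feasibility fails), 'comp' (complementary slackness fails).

Gradient of f: grad f(x) = Q x + c = (0, 0)
Constraint values g_i(x) = a_i^T x - b_i:
  g_1((-1, 3)) = 0
Stationarity residual: grad f(x) + sum_i lambda_i a_i = (0, 0)
  -> stationarity OK
Primal feasibility (all g_i <= 0): OK
Dual feasibility (all lambda_i >= 0): OK
Complementary slackness (lambda_i * g_i(x) = 0 for all i): OK

Verdict: yes, KKT holds.

yes


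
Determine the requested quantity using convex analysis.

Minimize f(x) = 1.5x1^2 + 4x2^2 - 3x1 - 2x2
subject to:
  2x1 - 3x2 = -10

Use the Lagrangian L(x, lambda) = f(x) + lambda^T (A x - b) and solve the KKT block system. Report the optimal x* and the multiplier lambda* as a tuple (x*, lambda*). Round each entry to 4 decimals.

Form the Lagrangian:
  L(x, lambda) = (1/2) x^T Q x + c^T x + lambda^T (A x - b)
Stationarity (grad_x L = 0): Q x + c + A^T lambda = 0.
Primal feasibility: A x = b.

This gives the KKT block system:
  [ Q   A^T ] [ x     ]   [-c ]
  [ A    0  ] [ lambda ] = [ b ]

Solving the linear system:
  x*      = (-2.0508, 1.9661)
  lambda* = (4.5763)
  f(x*)   = 23.9915

x* = (-2.0508, 1.9661), lambda* = (4.5763)


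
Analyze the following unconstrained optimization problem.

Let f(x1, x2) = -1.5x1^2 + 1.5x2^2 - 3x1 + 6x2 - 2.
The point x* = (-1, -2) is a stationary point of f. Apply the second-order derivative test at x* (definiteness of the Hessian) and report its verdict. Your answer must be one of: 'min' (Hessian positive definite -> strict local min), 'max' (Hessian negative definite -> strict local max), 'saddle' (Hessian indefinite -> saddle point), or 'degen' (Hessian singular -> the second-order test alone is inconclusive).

Compute the Hessian H = grad^2 f:
  H = [[-3, 0], [0, 3]]
Verify stationarity: grad f(x*) = H x* + g = (0, 0).
Eigenvalues of H: -3, 3.
Eigenvalues have mixed signs, so H is indefinite -> x* is a saddle point.

saddle


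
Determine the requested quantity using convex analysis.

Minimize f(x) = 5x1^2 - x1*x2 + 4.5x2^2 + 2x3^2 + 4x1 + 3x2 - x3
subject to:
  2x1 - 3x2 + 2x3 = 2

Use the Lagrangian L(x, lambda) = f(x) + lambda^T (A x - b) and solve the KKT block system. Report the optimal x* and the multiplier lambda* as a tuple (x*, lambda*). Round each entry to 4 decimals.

Form the Lagrangian:
  L(x, lambda) = (1/2) x^T Q x + c^T x + lambda^T (A x - b)
Stationarity (grad_x L = 0): Q x + c + A^T lambda = 0.
Primal feasibility: A x = b.

This gives the KKT block system:
  [ Q   A^T ] [ x     ]   [-c ]
  [ A    0  ] [ lambda ] = [ b ]

Solving the linear system:
  x*      = (-0.3473, -0.5517, 0.5197)
  lambda* = (-0.5394)
  f(x*)   = -1.2426

x* = (-0.3473, -0.5517, 0.5197), lambda* = (-0.5394)


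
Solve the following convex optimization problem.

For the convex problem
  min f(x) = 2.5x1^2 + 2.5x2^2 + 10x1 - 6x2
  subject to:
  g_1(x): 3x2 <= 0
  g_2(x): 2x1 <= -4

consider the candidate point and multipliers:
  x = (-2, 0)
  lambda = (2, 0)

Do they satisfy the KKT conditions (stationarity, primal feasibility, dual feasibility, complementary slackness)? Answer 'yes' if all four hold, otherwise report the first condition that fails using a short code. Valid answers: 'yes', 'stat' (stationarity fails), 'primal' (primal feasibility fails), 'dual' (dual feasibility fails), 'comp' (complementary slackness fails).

Gradient of f: grad f(x) = Q x + c = (0, -6)
Constraint values g_i(x) = a_i^T x - b_i:
  g_1((-2, 0)) = 0
  g_2((-2, 0)) = 0
Stationarity residual: grad f(x) + sum_i lambda_i a_i = (0, 0)
  -> stationarity OK
Primal feasibility (all g_i <= 0): OK
Dual feasibility (all lambda_i >= 0): OK
Complementary slackness (lambda_i * g_i(x) = 0 for all i): OK

Verdict: yes, KKT holds.

yes


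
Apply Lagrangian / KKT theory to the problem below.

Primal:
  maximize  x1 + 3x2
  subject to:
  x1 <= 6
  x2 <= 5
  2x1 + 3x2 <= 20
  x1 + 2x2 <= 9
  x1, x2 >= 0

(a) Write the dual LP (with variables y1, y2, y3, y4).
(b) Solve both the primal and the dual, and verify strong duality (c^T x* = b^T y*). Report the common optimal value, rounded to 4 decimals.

The standard primal-dual pair for 'max c^T x s.t. A x <= b, x >= 0' is:
  Dual:  min b^T y  s.t.  A^T y >= c,  y >= 0.

So the dual LP is:
  minimize  6y1 + 5y2 + 20y3 + 9y4
  subject to:
    y1 + 2y3 + y4 >= 1
    y2 + 3y3 + 2y4 >= 3
    y1, y2, y3, y4 >= 0

Solving the primal: x* = (0, 4.5).
  primal value c^T x* = 13.5.
Solving the dual: y* = (0, 0, 0, 1.5).
  dual value b^T y* = 13.5.
Strong duality: c^T x* = b^T y*. Confirmed.

13.5


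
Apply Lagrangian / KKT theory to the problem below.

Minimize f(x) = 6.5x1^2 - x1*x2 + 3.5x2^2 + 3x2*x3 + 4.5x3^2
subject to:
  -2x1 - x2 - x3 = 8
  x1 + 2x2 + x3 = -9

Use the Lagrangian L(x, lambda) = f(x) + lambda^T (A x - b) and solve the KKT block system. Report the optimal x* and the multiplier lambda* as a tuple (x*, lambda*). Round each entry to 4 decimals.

Form the Lagrangian:
  L(x, lambda) = (1/2) x^T Q x + c^T x + lambda^T (A x - b)
Stationarity (grad_x L = 0): Q x + c + A^T lambda = 0.
Primal feasibility: A x = b.

This gives the KKT block system:
  [ Q   A^T ] [ x     ]   [-c ]
  [ A    0  ] [ lambda ] = [ b ]

Solving the linear system:
  x*      = (-2.1111, -3.1111, -0.6667)
  lambda* = (-9, 6.3333)
  f(x*)   = 64.5

x* = (-2.1111, -3.1111, -0.6667), lambda* = (-9, 6.3333)


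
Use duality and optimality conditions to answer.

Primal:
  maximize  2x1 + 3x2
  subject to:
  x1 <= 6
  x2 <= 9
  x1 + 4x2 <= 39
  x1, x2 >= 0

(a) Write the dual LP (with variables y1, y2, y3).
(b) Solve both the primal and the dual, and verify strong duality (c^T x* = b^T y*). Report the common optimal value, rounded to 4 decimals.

The standard primal-dual pair for 'max c^T x s.t. A x <= b, x >= 0' is:
  Dual:  min b^T y  s.t.  A^T y >= c,  y >= 0.

So the dual LP is:
  minimize  6y1 + 9y2 + 39y3
  subject to:
    y1 + y3 >= 2
    y2 + 4y3 >= 3
    y1, y2, y3 >= 0

Solving the primal: x* = (6, 8.25).
  primal value c^T x* = 36.75.
Solving the dual: y* = (1.25, 0, 0.75).
  dual value b^T y* = 36.75.
Strong duality: c^T x* = b^T y*. Confirmed.

36.75
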